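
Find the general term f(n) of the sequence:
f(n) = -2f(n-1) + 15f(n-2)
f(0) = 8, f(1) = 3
Characteristic equation: x² + 2x - 15 = 0, which factors as (x - (3))(x - (-5)) = 0.
Roots r₁ = 3, r₂ = -5 (distinct).
General solution: f(n) = A·(3)^n + B·(-5)^n.
From f(0) = 8: A + B = 8.
From f(1) = 3: 3A - 5B = 3.
Solving: A = \frac{43}{8}, B = \frac{21}{8}.
So f(n) = \frac{21 \left(-5\right)^{n}}{8} + \frac{43 \cdot 3^{n}}{8}.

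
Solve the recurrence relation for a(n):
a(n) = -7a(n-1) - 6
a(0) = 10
First-order linear non-homogeneous.
Homogeneous solution: a_h(n) = A·(-7)^n.
Try constant particular solution a_p = K: K = -7K - 6 ⇒ K = - \frac{3}{4}.
General: a(n) = A·(-7)^n - \frac{3}{4}.
Apply a(0) = 10: A - \frac{3}{4} = 10 ⇒ A = \frac{43}{4}.
So a(n) = \frac{43 \left(-7\right)^{n}}{4} - \frac{3}{4}.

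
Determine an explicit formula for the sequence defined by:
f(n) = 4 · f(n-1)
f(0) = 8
Pure geometric recurrence with ratio 4.
By induction f(n) = f(0) · (4)^n = 8 \cdot 4^{n}.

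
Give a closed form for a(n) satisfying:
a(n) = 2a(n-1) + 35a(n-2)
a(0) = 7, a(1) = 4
Characteristic equation: x² - 2x - 35 = 0, which factors as (x - (-5))(x - (7)) = 0.
Roots r₁ = -5, r₂ = 7 (distinct).
General solution: a(n) = A·(-5)^n + B·(7)^n.
From a(0) = 7: A + B = 7.
From a(1) = 4: -5A + 7B = 4.
Solving: A = \frac{15}{4}, B = \frac{13}{4}.
So a(n) = \frac{15 \left(-5\right)^{n}}{4} + \frac{13 \cdot 7^{n}}{4}.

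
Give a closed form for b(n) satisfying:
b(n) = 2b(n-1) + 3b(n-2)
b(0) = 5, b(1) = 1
Characteristic equation: x² - 2x - 3 = 0, which factors as (x - (-1))(x - (3)) = 0.
Roots r₁ = -1, r₂ = 3 (distinct).
General solution: b(n) = A·(-1)^n + B·(3)^n.
From b(0) = 5: A + B = 5.
From b(1) = 1: -A + 3B = 1.
Solving: A = \frac{7}{2}, B = \frac{3}{2}.
So b(n) = \frac{7 \left(-1\right)^{n}}{2} + \frac{3 \cdot 3^{n}}{2}.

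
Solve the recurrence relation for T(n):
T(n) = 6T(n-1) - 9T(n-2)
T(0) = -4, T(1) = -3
Characteristic equation: x² - 6x + 9 = 0, which is (x - (3))².
Repeated root r = 3.
General solution: T(n) = (A + Bn)·(3)^n.
From T(0) = -4: A = -4.
From T(1) = -3: (A + B)·(3) = -3 ⇒ B = 3.
So T(n) = \left(3 n - 4\right) \cdot (3)^n.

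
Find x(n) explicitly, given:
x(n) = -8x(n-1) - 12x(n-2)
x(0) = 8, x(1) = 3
Characteristic equation: x² + 8x + 12 = 0, which factors as (x - (-2))(x - (-6)) = 0.
Roots r₁ = -2, r₂ = -6 (distinct).
General solution: x(n) = A·(-2)^n + B·(-6)^n.
From x(0) = 8: A + B = 8.
From x(1) = 3: -2A - 6B = 3.
Solving: A = \frac{51}{4}, B = - \frac{19}{4}.
So x(n) = \frac{51 \left(-2\right)^{n}}{4} - \frac{19 \left(-6\right)^{n}}{4}.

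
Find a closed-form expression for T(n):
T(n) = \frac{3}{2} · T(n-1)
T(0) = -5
Pure geometric recurrence with ratio \frac{3}{2}.
By induction T(n) = T(0) · (\frac{3}{2})^n = - 5 \left(\frac{3}{2}\right)^{n}.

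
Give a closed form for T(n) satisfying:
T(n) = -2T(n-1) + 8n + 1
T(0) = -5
First-order linear with linear forcing.
Homogeneous solution: T_h(n) = A·(-2)^n.
Try particular T_p(n) = pn + q. Substituting:
  pn + q = -2(p(n-1) + q) + 8n + 1.
Matching the n-coefficient: p = -2p + 8 ⇒ p = \frac{8}{3}.
Matching constants: q = 2p - 2q + 1 ⇒ q = \frac{19}{9}.
General: T(n) = A·(-2)^n + \frac{8 n}{3} + \frac{19}{9}.
Apply T(0) = -5: A + \frac{19}{9} = -5 ⇒ A = - \frac{64}{9}.
So T(n) = - \frac{64 \left(-2\right)^{n}}{9} + \frac{8 n}{3} + \frac{19}{9}.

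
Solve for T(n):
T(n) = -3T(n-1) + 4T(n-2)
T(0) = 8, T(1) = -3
Characteristic equation: x² + 3x - 4 = 0, which factors as (x - (-4))(x - (1)) = 0.
Roots r₁ = -4, r₂ = 1 (distinct).
General solution: T(n) = A·(-4)^n + B·(1)^n.
From T(0) = 8: A + B = 8.
From T(1) = -3: -4A + B = -3.
Solving: A = \frac{11}{5}, B = \frac{29}{5}.
So T(n) = \frac{11 \left(-4\right)^{n}}{5} + \frac{29}{5}.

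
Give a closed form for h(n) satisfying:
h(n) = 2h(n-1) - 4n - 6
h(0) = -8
First-order linear with linear forcing.
Homogeneous solution: h_h(n) = A·(2)^n.
Try particular h_p(n) = pn + q. Substituting:
  pn + q = 2(p(n-1) + q) - 4n - 6.
Matching the n-coefficient: p = 2p - 4 ⇒ p = 4.
Matching constants: q = -2p + 2q - 6 ⇒ q = 14.
General: h(n) = A·(2)^n + 4 n + 14.
Apply h(0) = -8: A + 14 = -8 ⇒ A = -22.
So h(n) = - 22 \cdot 2^{n} + 4 n + 14.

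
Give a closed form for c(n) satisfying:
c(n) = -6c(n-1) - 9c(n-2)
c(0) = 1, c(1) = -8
Characteristic equation: x² + 6x + 9 = 0, which is (x - (-3))².
Repeated root r = -3.
General solution: c(n) = (A + Bn)·(-3)^n.
From c(0) = 1: A = 1.
From c(1) = -8: (A + B)·(-3) = -8 ⇒ B = \frac{5}{3}.
So c(n) = \left(\frac{5 n}{3} + 1\right) \cdot (-3)^n.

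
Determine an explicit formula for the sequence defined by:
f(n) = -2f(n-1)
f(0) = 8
This is a homogeneous first-order recurrence with ratio -2.
By induction f(n) = f(0) · (-2)^n = 8 \left(-2\right)^{n}.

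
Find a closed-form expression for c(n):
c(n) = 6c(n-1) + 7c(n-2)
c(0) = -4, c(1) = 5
Characteristic equation: x² - 6x - 7 = 0, which factors as (x - (7))(x - (-1)) = 0.
Roots r₁ = 7, r₂ = -1 (distinct).
General solution: c(n) = A·(7)^n + B·(-1)^n.
From c(0) = -4: A + B = -4.
From c(1) = 5: 7A - B = 5.
Solving: A = \frac{1}{8}, B = - \frac{33}{8}.
So c(n) = - \frac{33 \left(-1\right)^{n}}{8} + \frac{7^{n}}{8}.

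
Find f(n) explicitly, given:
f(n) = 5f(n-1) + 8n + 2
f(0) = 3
First-order linear with linear forcing.
Homogeneous solution: f_h(n) = A·(5)^n.
Try particular f_p(n) = pn + q. Substituting:
  pn + q = 5(p(n-1) + q) + 8n + 2.
Matching the n-coefficient: p = 5p + 8 ⇒ p = -2.
Matching constants: q = -5p + 5q + 2 ⇒ q = -3.
General: f(n) = A·(5)^n - 2 n - 3.
Apply f(0) = 3: A - 3 = 3 ⇒ A = 6.
So f(n) = 6 \cdot 5^{n} - 2 n - 3.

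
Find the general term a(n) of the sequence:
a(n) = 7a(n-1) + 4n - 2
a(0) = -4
First-order linear with linear forcing.
Homogeneous solution: a_h(n) = A·(7)^n.
Try particular a_p(n) = pn + q. Substituting:
  pn + q = 7(p(n-1) + q) + 4n - 2.
Matching the n-coefficient: p = 7p + 4 ⇒ p = - \frac{2}{3}.
Matching constants: q = -7p + 7q - 2 ⇒ q = - \frac{4}{9}.
General: a(n) = A·(7)^n - \frac{2 n}{3} - \frac{4}{9}.
Apply a(0) = -4: A - \frac{4}{9} = -4 ⇒ A = - \frac{32}{9}.
So a(n) = - \frac{32 \cdot 7^{n}}{9} - \frac{2 n}{3} - \frac{4}{9}.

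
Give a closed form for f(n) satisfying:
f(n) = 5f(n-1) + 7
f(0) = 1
First-order linear non-homogeneous.
Homogeneous solution: f_h(n) = A·(5)^n.
Try constant particular solution f_p = K: K = 5K + 7 ⇒ K = - \frac{7}{4}.
General: f(n) = A·(5)^n - \frac{7}{4}.
Apply f(0) = 1: A - \frac{7}{4} = 1 ⇒ A = \frac{11}{4}.
So f(n) = \frac{11 \cdot 5^{n}}{4} - \frac{7}{4}.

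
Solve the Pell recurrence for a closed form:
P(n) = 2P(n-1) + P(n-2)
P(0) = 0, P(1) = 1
This is the Pell sequence.
Characteristic equation: x² - 2x - 1 = 0; roots r₁ = 1 + \sqrt{2}, r₂ = 1 - \sqrt{2}.
General: P(n) = A·r₁^n + B·r₂^n. Solving with P(0)=0, P(1)=1 gives A = \frac{\sqrt{2}}{4}, B = - \frac{\sqrt{2}}{4}.
So P(n) = \frac{\sqrt{2} \left(- \left(1 - \sqrt{2}\right)^{n} + \left(1 + \sqrt{2}\right)^{n}\right)}{4}.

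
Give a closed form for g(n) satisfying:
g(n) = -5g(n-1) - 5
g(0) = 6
First-order linear non-homogeneous.
Homogeneous solution: g_h(n) = A·(-5)^n.
Try constant particular solution g_p = K: K = -5K - 5 ⇒ K = - \frac{5}{6}.
General: g(n) = A·(-5)^n - \frac{5}{6}.
Apply g(0) = 6: A - \frac{5}{6} = 6 ⇒ A = \frac{41}{6}.
So g(n) = \frac{41 \left(-5\right)^{n}}{6} - \frac{5}{6}.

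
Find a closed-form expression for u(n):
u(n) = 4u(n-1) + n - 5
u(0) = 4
First-order linear with linear forcing.
Homogeneous solution: u_h(n) = A·(4)^n.
Try particular u_p(n) = pn + q. Substituting:
  pn + q = 4(p(n-1) + q) + n - 5.
Matching the n-coefficient: p = 4p + 1 ⇒ p = - \frac{1}{3}.
Matching constants: q = -4p + 4q - 5 ⇒ q = \frac{11}{9}.
General: u(n) = A·(4)^n - \frac{n}{3} + \frac{11}{9}.
Apply u(0) = 4: A + \frac{11}{9} = 4 ⇒ A = \frac{25}{9}.
So u(n) = \frac{25 \cdot 4^{n}}{9} - \frac{n}{3} + \frac{11}{9}.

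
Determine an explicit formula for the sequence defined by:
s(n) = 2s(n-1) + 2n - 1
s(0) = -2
First-order linear with linear forcing.
Homogeneous solution: s_h(n) = A·(2)^n.
Try particular s_p(n) = pn + q. Substituting:
  pn + q = 2(p(n-1) + q) + 2n - 1.
Matching the n-coefficient: p = 2p + 2 ⇒ p = -2.
Matching constants: q = -2p + 2q - 1 ⇒ q = -3.
General: s(n) = A·(2)^n - 2 n - 3.
Apply s(0) = -2: A - 3 = -2 ⇒ A = 1.
So s(n) = 2^{n} - 2 n - 3.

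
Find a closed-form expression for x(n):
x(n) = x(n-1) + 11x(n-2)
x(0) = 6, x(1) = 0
Characteristic equation: x² - x - 11 = 0.
Discriminant Δ = (1)² + 4·(11) = 45.
Roots r₁,₂ = (1 ± √45)/2, so r₁ = \frac{1}{2} + \frac{3 \sqrt{5}}{2}, r₂ = \frac{1}{2} - \frac{3 \sqrt{5}}{2}.
General solution: x(n) = A·r₁^n + B·r₂^n.
From the initial conditions, A + B = 6 and r₁A + r₂B = 0.
Since r₁ - r₂ = √45: A = (0 - (6)r₂)/√45 = 3 - \frac{\sqrt{5}}{5}, and B = 6 - A = \frac{\sqrt{5}}{5} + 3.
So x(n) = \left(3 - \frac{\sqrt{5}}{5}\right)\left(\frac{1}{2} + \frac{3 \sqrt{5}}{2}\right)^n + \left(\frac{\sqrt{5}}{5} + 3\right)\left(\frac{1}{2} - \frac{3 \sqrt{5}}{2}\right)^n.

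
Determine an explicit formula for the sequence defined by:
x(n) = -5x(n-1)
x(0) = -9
This is a homogeneous first-order recurrence with ratio -5.
By induction x(n) = x(0) · (-5)^n = - 9 \left(-5\right)^{n}.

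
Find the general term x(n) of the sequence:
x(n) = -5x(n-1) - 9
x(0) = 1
First-order linear non-homogeneous.
Homogeneous solution: x_h(n) = A·(-5)^n.
Try constant particular solution x_p = K: K = -5K - 9 ⇒ K = - \frac{3}{2}.
General: x(n) = A·(-5)^n - \frac{3}{2}.
Apply x(0) = 1: A - \frac{3}{2} = 1 ⇒ A = \frac{5}{2}.
So x(n) = \frac{5 \left(-5\right)^{n}}{2} - \frac{3}{2}.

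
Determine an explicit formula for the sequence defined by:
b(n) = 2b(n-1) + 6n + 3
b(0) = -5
First-order linear with linear forcing.
Homogeneous solution: b_h(n) = A·(2)^n.
Try particular b_p(n) = pn + q. Substituting:
  pn + q = 2(p(n-1) + q) + 6n + 3.
Matching the n-coefficient: p = 2p + 6 ⇒ p = -6.
Matching constants: q = -2p + 2q + 3 ⇒ q = -15.
General: b(n) = A·(2)^n - 6 n - 15.
Apply b(0) = -5: A - 15 = -5 ⇒ A = 10.
So b(n) = 10 \cdot 2^{n} - 6 n - 15.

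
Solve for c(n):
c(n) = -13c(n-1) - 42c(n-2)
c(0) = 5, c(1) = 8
Characteristic equation: x² + 13x + 42 = 0, which factors as (x - (-6))(x - (-7)) = 0.
Roots r₁ = -6, r₂ = -7 (distinct).
General solution: c(n) = A·(-6)^n + B·(-7)^n.
From c(0) = 5: A + B = 5.
From c(1) = 8: -6A - 7B = 8.
Solving: A = 43, B = -38.
So c(n) = 43 \left(-6\right)^{n} - 38 \left(-7\right)^{n}.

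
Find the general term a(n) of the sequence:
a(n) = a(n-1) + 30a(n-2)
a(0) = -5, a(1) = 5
Characteristic equation: x² - x - 30 = 0, which factors as (x - (-5))(x - (6)) = 0.
Roots r₁ = -5, r₂ = 6 (distinct).
General solution: a(n) = A·(-5)^n + B·(6)^n.
From a(0) = -5: A + B = -5.
From a(1) = 5: -5A + 6B = 5.
Solving: A = - \frac{35}{11}, B = - \frac{20}{11}.
So a(n) = - \frac{35 \left(-5\right)^{n}}{11} - \frac{20 \cdot 6^{n}}{11}.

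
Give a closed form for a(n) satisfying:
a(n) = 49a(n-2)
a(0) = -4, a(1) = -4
Characteristic equation: x² - 49 = 0, which factors as (x - (7))(x - (-7)) = 0.
Roots r₁ = 7, r₂ = -7 (distinct).
General solution: a(n) = A·(7)^n + B·(-7)^n.
From a(0) = -4: A + B = -4.
From a(1) = -4: 7A - 7B = -4.
Solving: A = - \frac{16}{7}, B = - \frac{12}{7}.
So a(n) = - \frac{12 \left(-7\right)^{n}}{7} - \frac{16 \cdot 7^{n}}{7}.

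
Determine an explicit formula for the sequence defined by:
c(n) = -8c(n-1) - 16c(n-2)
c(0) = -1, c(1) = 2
Characteristic equation: x² + 8x + 16 = 0, which is (x - (-4))².
Repeated root r = -4.
General solution: c(n) = (A + Bn)·(-4)^n.
From c(0) = -1: A = -1.
From c(1) = 2: (A + B)·(-4) = 2 ⇒ B = \frac{1}{2}.
So c(n) = \left(\frac{n}{2} - 1\right) \cdot (-4)^n.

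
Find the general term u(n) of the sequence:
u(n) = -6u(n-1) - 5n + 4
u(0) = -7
First-order linear with linear forcing.
Homogeneous solution: u_h(n) = A·(-6)^n.
Try particular u_p(n) = pn + q. Substituting:
  pn + q = -6(p(n-1) + q) - 5n + 4.
Matching the n-coefficient: p = -6p - 5 ⇒ p = - \frac{5}{7}.
Matching constants: q = 6p - 6q + 4 ⇒ q = - \frac{2}{49}.
General: u(n) = A·(-6)^n - \frac{5 n}{7} - \frac{2}{49}.
Apply u(0) = -7: A - \frac{2}{49} = -7 ⇒ A = - \frac{341}{49}.
So u(n) = - \frac{341 \left(-6\right)^{n}}{49} - \frac{5 n}{7} - \frac{2}{49}.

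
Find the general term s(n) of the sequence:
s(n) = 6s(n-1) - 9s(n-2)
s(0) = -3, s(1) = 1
Characteristic equation: x² - 6x + 9 = 0, which is (x - (3))².
Repeated root r = 3.
General solution: s(n) = (A + Bn)·(3)^n.
From s(0) = -3: A = -3.
From s(1) = 1: (A + B)·(3) = 1 ⇒ B = \frac{10}{3}.
So s(n) = \left(\frac{10 n}{3} - 3\right) \cdot (3)^n.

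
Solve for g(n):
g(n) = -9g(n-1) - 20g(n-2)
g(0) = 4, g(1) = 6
Characteristic equation: x² + 9x + 20 = 0, which factors as (x - (-5))(x - (-4)) = 0.
Roots r₁ = -5, r₂ = -4 (distinct).
General solution: g(n) = A·(-5)^n + B·(-4)^n.
From g(0) = 4: A + B = 4.
From g(1) = 6: -5A - 4B = 6.
Solving: A = -22, B = 26.
So g(n) = 26 \left(-4\right)^{n} - 22 \left(-5\right)^{n}.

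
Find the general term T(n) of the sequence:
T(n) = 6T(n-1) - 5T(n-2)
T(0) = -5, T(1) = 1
Characteristic equation: x² - 6x + 5 = 0, which factors as (x - (5))(x - (1)) = 0.
Roots r₁ = 5, r₂ = 1 (distinct).
General solution: T(n) = A·(5)^n + B·(1)^n.
From T(0) = -5: A + B = -5.
From T(1) = 1: 5A + B = 1.
Solving: A = \frac{3}{2}, B = - \frac{13}{2}.
So T(n) = \frac{3 \cdot 5^{n}}{2} - \frac{13}{2}.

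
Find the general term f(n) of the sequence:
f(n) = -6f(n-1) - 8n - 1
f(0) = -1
First-order linear with linear forcing.
Homogeneous solution: f_h(n) = A·(-6)^n.
Try particular f_p(n) = pn + q. Substituting:
  pn + q = -6(p(n-1) + q) - 8n - 1.
Matching the n-coefficient: p = -6p - 8 ⇒ p = - \frac{8}{7}.
Matching constants: q = 6p - 6q - 1 ⇒ q = - \frac{55}{49}.
General: f(n) = A·(-6)^n - \frac{8 n}{7} - \frac{55}{49}.
Apply f(0) = -1: A - \frac{55}{49} = -1 ⇒ A = \frac{6}{49}.
So f(n) = \frac{6 \left(-6\right)^{n}}{49} - \frac{8 n}{7} - \frac{55}{49}.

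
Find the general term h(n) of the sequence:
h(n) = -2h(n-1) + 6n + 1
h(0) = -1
First-order linear with linear forcing.
Homogeneous solution: h_h(n) = A·(-2)^n.
Try particular h_p(n) = pn + q. Substituting:
  pn + q = -2(p(n-1) + q) + 6n + 1.
Matching the n-coefficient: p = -2p + 6 ⇒ p = 2.
Matching constants: q = 2p - 2q + 1 ⇒ q = \frac{5}{3}.
General: h(n) = A·(-2)^n + 2 n + \frac{5}{3}.
Apply h(0) = -1: A + \frac{5}{3} = -1 ⇒ A = - \frac{8}{3}.
So h(n) = - \frac{8 \left(-2\right)^{n}}{3} + 2 n + \frac{5}{3}.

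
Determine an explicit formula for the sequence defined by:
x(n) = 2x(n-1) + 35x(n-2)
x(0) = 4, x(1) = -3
Characteristic equation: x² - 2x - 35 = 0, which factors as (x - (-5))(x - (7)) = 0.
Roots r₁ = -5, r₂ = 7 (distinct).
General solution: x(n) = A·(-5)^n + B·(7)^n.
From x(0) = 4: A + B = 4.
From x(1) = -3: -5A + 7B = -3.
Solving: A = \frac{31}{12}, B = \frac{17}{12}.
So x(n) = \frac{31 \left(-5\right)^{n}}{12} + \frac{17 \cdot 7^{n}}{12}.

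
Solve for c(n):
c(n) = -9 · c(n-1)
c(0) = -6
Pure geometric recurrence with ratio -9.
By induction c(n) = c(0) · (-9)^n = - 6 \left(-9\right)^{n}.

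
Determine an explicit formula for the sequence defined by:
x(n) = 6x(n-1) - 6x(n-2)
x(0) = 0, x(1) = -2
Characteristic equation: x² - 6x + 6 = 0.
Discriminant Δ = (6)² + 4·(-6) = 12.
Roots r₁,₂ = (6 ± √12)/2, so r₁ = \sqrt{3} + 3, r₂ = 3 - \sqrt{3}.
General solution: x(n) = A·r₁^n + B·r₂^n.
From the initial conditions, A + B = 0 and r₁A + r₂B = -2.
Since r₁ - r₂ = √12: A = (-2 - (0)r₂)/√12 = - \frac{\sqrt{3}}{3}, and B = 0 - A = \frac{\sqrt{3}}{3}.
So x(n) = \left(- \frac{\sqrt{3}}{3}\right)\left(\sqrt{3} + 3\right)^n + \left(\frac{\sqrt{3}}{3}\right)\left(3 - \sqrt{3}\right)^n.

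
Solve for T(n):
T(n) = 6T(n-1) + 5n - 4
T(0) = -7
First-order linear with linear forcing.
Homogeneous solution: T_h(n) = A·(6)^n.
Try particular T_p(n) = pn + q. Substituting:
  pn + q = 6(p(n-1) + q) + 5n - 4.
Matching the n-coefficient: p = 6p + 5 ⇒ p = -1.
Matching constants: q = -6p + 6q - 4 ⇒ q = - \frac{2}{5}.
General: T(n) = A·(6)^n - n - \frac{2}{5}.
Apply T(0) = -7: A - \frac{2}{5} = -7 ⇒ A = - \frac{33}{5}.
So T(n) = - \frac{33 \cdot 6^{n}}{5} - n - \frac{2}{5}.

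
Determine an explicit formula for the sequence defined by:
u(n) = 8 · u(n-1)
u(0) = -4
Pure geometric recurrence with ratio 8.
By induction u(n) = u(0) · (8)^n = - 4 \cdot 8^{n}.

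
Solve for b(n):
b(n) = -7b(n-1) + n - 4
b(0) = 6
First-order linear with linear forcing.
Homogeneous solution: b_h(n) = A·(-7)^n.
Try particular b_p(n) = pn + q. Substituting:
  pn + q = -7(p(n-1) + q) + n - 4.
Matching the n-coefficient: p = -7p + 1 ⇒ p = \frac{1}{8}.
Matching constants: q = 7p - 7q - 4 ⇒ q = - \frac{25}{64}.
General: b(n) = A·(-7)^n + \frac{n}{8} - \frac{25}{64}.
Apply b(0) = 6: A - \frac{25}{64} = 6 ⇒ A = \frac{409}{64}.
So b(n) = \frac{409 \left(-7\right)^{n}}{64} + \frac{n}{8} - \frac{25}{64}.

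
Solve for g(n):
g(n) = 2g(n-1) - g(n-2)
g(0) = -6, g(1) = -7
Characteristic equation: x² - 2x + 1 = 0, which is (x - (1))².
Repeated root r = 1.
General solution: g(n) = (A + Bn)·(1)^n.
From g(0) = -6: A = -6.
From g(1) = -7: (A + B)·(1) = -7 ⇒ B = -1.
So g(n) = \left(- n - 6\right) \cdot (1)^n.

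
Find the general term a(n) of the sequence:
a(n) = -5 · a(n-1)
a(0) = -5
Pure geometric recurrence with ratio -5.
By induction a(n) = a(0) · (-5)^n = - 5 \left(-5\right)^{n}.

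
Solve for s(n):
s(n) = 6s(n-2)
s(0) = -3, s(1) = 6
Characteristic equation: x² - 6 = 0.
Discriminant Δ = (0)² + 4·(6) = 24.
Roots r₁,₂ = (0 ± √24)/2, so r₁ = \sqrt{6}, r₂ = - \sqrt{6}.
General solution: s(n) = A·r₁^n + B·r₂^n.
From the initial conditions, A + B = -3 and r₁A + r₂B = 6.
Since r₁ - r₂ = √24: A = (6 - (-3)r₂)/√24 = - \frac{3}{2} + \frac{\sqrt{6}}{2}, and B = -3 - A = - \frac{3}{2} - \frac{\sqrt{6}}{2}.
So s(n) = \left(- \frac{3}{2} + \frac{\sqrt{6}}{2}\right)\left(\sqrt{6}\right)^n + \left(- \frac{3}{2} - \frac{\sqrt{6}}{2}\right)\left(- \sqrt{6}\right)^n.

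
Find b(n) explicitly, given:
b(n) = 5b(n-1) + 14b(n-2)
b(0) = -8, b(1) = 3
Characteristic equation: x² - 5x - 14 = 0, which factors as (x - (-2))(x - (7)) = 0.
Roots r₁ = -2, r₂ = 7 (distinct).
General solution: b(n) = A·(-2)^n + B·(7)^n.
From b(0) = -8: A + B = -8.
From b(1) = 3: -2A + 7B = 3.
Solving: A = - \frac{59}{9}, B = - \frac{13}{9}.
So b(n) = - \frac{59 \left(-2\right)^{n}}{9} - \frac{13 \cdot 7^{n}}{9}.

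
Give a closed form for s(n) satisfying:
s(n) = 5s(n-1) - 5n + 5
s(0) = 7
First-order linear with linear forcing.
Homogeneous solution: s_h(n) = A·(5)^n.
Try particular s_p(n) = pn + q. Substituting:
  pn + q = 5(p(n-1) + q) - 5n + 5.
Matching the n-coefficient: p = 5p - 5 ⇒ p = \frac{5}{4}.
Matching constants: q = -5p + 5q + 5 ⇒ q = \frac{5}{16}.
General: s(n) = A·(5)^n + \frac{5 n}{4} + \frac{5}{16}.
Apply s(0) = 7: A + \frac{5}{16} = 7 ⇒ A = \frac{107}{16}.
So s(n) = \frac{107 \cdot 5^{n}}{16} + \frac{5 n}{4} + \frac{5}{16}.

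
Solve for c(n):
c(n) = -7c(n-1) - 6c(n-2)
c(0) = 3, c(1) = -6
Characteristic equation: x² + 7x + 6 = 0, which factors as (x - (-1))(x - (-6)) = 0.
Roots r₁ = -1, r₂ = -6 (distinct).
General solution: c(n) = A·(-1)^n + B·(-6)^n.
From c(0) = 3: A + B = 3.
From c(1) = -6: -A - 6B = -6.
Solving: A = \frac{12}{5}, B = \frac{3}{5}.
So c(n) = \frac{12 \left(-1\right)^{n}}{5} + \frac{3 \left(-6\right)^{n}}{5}.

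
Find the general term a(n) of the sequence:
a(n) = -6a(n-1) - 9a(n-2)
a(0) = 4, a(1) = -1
Characteristic equation: x² + 6x + 9 = 0, which is (x - (-3))².
Repeated root r = -3.
General solution: a(n) = (A + Bn)·(-3)^n.
From a(0) = 4: A = 4.
From a(1) = -1: (A + B)·(-3) = -1 ⇒ B = - \frac{11}{3}.
So a(n) = \left(4 - \frac{11 n}{3}\right) \cdot (-3)^n.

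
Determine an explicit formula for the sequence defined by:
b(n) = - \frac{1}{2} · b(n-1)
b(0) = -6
Pure geometric recurrence with ratio - \frac{1}{2}.
By induction b(n) = b(0) · (- \frac{1}{2})^n = - 6 \left(- \frac{1}{2}\right)^{n}.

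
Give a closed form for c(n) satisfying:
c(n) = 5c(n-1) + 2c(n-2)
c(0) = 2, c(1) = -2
Characteristic equation: x² - 5x - 2 = 0.
Discriminant Δ = (5)² + 4·(2) = 33.
Roots r₁,₂ = (5 ± √33)/2, so r₁ = \frac{5}{2} + \frac{\sqrt{33}}{2}, r₂ = \frac{5}{2} - \frac{\sqrt{33}}{2}.
General solution: c(n) = A·r₁^n + B·r₂^n.
From the initial conditions, A + B = 2 and r₁A + r₂B = -2.
Since r₁ - r₂ = √33: A = (-2 - (2)r₂)/√33 = 1 - \frac{7 \sqrt{33}}{33}, and B = 2 - A = 1 + \frac{7 \sqrt{33}}{33}.
So c(n) = \left(1 - \frac{7 \sqrt{33}}{33}\right)\left(\frac{5}{2} + \frac{\sqrt{33}}{2}\right)^n + \left(1 + \frac{7 \sqrt{33}}{33}\right)\left(\frac{5}{2} - \frac{\sqrt{33}}{2}\right)^n.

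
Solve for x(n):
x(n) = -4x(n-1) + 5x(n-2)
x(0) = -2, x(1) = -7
Characteristic equation: x² + 4x - 5 = 0, which factors as (x - (-5))(x - (1)) = 0.
Roots r₁ = -5, r₂ = 1 (distinct).
General solution: x(n) = A·(-5)^n + B·(1)^n.
From x(0) = -2: A + B = -2.
From x(1) = -7: -5A + B = -7.
Solving: A = \frac{5}{6}, B = - \frac{17}{6}.
So x(n) = \frac{5 \left(-5\right)^{n}}{6} - \frac{17}{6}.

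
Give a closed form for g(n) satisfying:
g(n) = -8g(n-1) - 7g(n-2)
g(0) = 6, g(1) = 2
Characteristic equation: x² + 8x + 7 = 0, which factors as (x - (-1))(x - (-7)) = 0.
Roots r₁ = -1, r₂ = -7 (distinct).
General solution: g(n) = A·(-1)^n + B·(-7)^n.
From g(0) = 6: A + B = 6.
From g(1) = 2: -A - 7B = 2.
Solving: A = \frac{22}{3}, B = - \frac{4}{3}.
So g(n) = \frac{22 \left(-1\right)^{n}}{3} - \frac{4 \left(-7\right)^{n}}{3}.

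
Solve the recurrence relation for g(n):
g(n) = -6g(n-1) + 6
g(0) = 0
First-order linear non-homogeneous.
Homogeneous solution: g_h(n) = A·(-6)^n.
Try constant particular solution g_p = K: K = -6K + 6 ⇒ K = \frac{6}{7}.
General: g(n) = A·(-6)^n + \frac{6}{7}.
Apply g(0) = 0: A + \frac{6}{7} = 0 ⇒ A = - \frac{6}{7}.
So g(n) = \frac{6}{7} - \frac{6 \left(-6\right)^{n}}{7}.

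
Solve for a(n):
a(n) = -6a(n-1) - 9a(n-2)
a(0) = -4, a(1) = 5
Characteristic equation: x² + 6x + 9 = 0, which is (x - (-3))².
Repeated root r = -3.
General solution: a(n) = (A + Bn)·(-3)^n.
From a(0) = -4: A = -4.
From a(1) = 5: (A + B)·(-3) = 5 ⇒ B = \frac{7}{3}.
So a(n) = \left(\frac{7 n}{3} - 4\right) \cdot (-3)^n.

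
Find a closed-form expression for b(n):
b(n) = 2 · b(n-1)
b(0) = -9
Pure geometric recurrence with ratio 2.
By induction b(n) = b(0) · (2)^n = - 9 \cdot 2^{n}.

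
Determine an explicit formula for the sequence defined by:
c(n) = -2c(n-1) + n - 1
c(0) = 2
First-order linear with linear forcing.
Homogeneous solution: c_h(n) = A·(-2)^n.
Try particular c_p(n) = pn + q. Substituting:
  pn + q = -2(p(n-1) + q) + n - 1.
Matching the n-coefficient: p = -2p + 1 ⇒ p = \frac{1}{3}.
Matching constants: q = 2p - 2q - 1 ⇒ q = - \frac{1}{9}.
General: c(n) = A·(-2)^n + \frac{n}{3} - \frac{1}{9}.
Apply c(0) = 2: A - \frac{1}{9} = 2 ⇒ A = \frac{19}{9}.
So c(n) = \frac{19 \left(-2\right)^{n}}{9} + \frac{n}{3} - \frac{1}{9}.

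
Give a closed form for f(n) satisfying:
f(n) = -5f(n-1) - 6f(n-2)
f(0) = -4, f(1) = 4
Characteristic equation: x² + 5x + 6 = 0, which factors as (x - (-2))(x - (-3)) = 0.
Roots r₁ = -2, r₂ = -3 (distinct).
General solution: f(n) = A·(-2)^n + B·(-3)^n.
From f(0) = -4: A + B = -4.
From f(1) = 4: -2A - 3B = 4.
Solving: A = -8, B = 4.
So f(n) = - 8 \left(-2\right)^{n} + 4 \left(-3\right)^{n}.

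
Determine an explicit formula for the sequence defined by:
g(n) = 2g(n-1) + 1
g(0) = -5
First-order linear non-homogeneous.
Homogeneous solution: g_h(n) = A·(2)^n.
Try constant particular solution g_p = K: K = 2K + 1 ⇒ K = -1.
General: g(n) = A·(2)^n - 1.
Apply g(0) = -5: A - 1 = -5 ⇒ A = -4.
So g(n) = - 4 \cdot 2^{n} - 1.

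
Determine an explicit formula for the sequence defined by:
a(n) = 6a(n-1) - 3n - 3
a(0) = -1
First-order linear with linear forcing.
Homogeneous solution: a_h(n) = A·(6)^n.
Try particular a_p(n) = pn + q. Substituting:
  pn + q = 6(p(n-1) + q) - 3n - 3.
Matching the n-coefficient: p = 6p - 3 ⇒ p = \frac{3}{5}.
Matching constants: q = -6p + 6q - 3 ⇒ q = \frac{33}{25}.
General: a(n) = A·(6)^n + \frac{3 n}{5} + \frac{33}{25}.
Apply a(0) = -1: A + \frac{33}{25} = -1 ⇒ A = - \frac{58}{25}.
So a(n) = - \frac{58 \cdot 6^{n}}{25} + \frac{3 n}{5} + \frac{33}{25}.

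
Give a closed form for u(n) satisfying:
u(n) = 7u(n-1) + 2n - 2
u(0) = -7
First-order linear with linear forcing.
Homogeneous solution: u_h(n) = A·(7)^n.
Try particular u_p(n) = pn + q. Substituting:
  pn + q = 7(p(n-1) + q) + 2n - 2.
Matching the n-coefficient: p = 7p + 2 ⇒ p = - \frac{1}{3}.
Matching constants: q = -7p + 7q - 2 ⇒ q = - \frac{1}{18}.
General: u(n) = A·(7)^n - \frac{n}{3} - \frac{1}{18}.
Apply u(0) = -7: A - \frac{1}{18} = -7 ⇒ A = - \frac{125}{18}.
So u(n) = - \frac{125 \cdot 7^{n}}{18} - \frac{n}{3} - \frac{1}{18}.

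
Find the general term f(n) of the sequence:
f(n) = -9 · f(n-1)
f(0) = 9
Pure geometric recurrence with ratio -9.
By induction f(n) = f(0) · (-9)^n = 9 \left(-9\right)^{n}.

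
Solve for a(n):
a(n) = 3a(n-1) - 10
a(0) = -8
First-order linear non-homogeneous.
Homogeneous solution: a_h(n) = A·(3)^n.
Try constant particular solution a_p = K: K = 3K - 10 ⇒ K = 5.
General: a(n) = A·(3)^n + 5.
Apply a(0) = -8: A + 5 = -8 ⇒ A = -13.
So a(n) = 5 - 13 \cdot 3^{n}.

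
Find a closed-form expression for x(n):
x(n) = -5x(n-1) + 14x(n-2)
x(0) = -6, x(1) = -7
Characteristic equation: x² + 5x - 14 = 0, which factors as (x - (2))(x - (-7)) = 0.
Roots r₁ = 2, r₂ = -7 (distinct).
General solution: x(n) = A·(2)^n + B·(-7)^n.
From x(0) = -6: A + B = -6.
From x(1) = -7: 2A - 7B = -7.
Solving: A = - \frac{49}{9}, B = - \frac{5}{9}.
So x(n) = - \frac{5 \left(-7\right)^{n}}{9} - \frac{49 \cdot 2^{n}}{9}.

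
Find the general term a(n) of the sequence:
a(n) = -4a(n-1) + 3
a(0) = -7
First-order linear non-homogeneous.
Homogeneous solution: a_h(n) = A·(-4)^n.
Try constant particular solution a_p = K: K = -4K + 3 ⇒ K = \frac{3}{5}.
General: a(n) = A·(-4)^n + \frac{3}{5}.
Apply a(0) = -7: A + \frac{3}{5} = -7 ⇒ A = - \frac{38}{5}.
So a(n) = \frac{3}{5} - \frac{38 \left(-4\right)^{n}}{5}.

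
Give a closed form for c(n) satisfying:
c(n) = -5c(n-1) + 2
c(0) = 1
First-order linear non-homogeneous.
Homogeneous solution: c_h(n) = A·(-5)^n.
Try constant particular solution c_p = K: K = -5K + 2 ⇒ K = \frac{1}{3}.
General: c(n) = A·(-5)^n + \frac{1}{3}.
Apply c(0) = 1: A + \frac{1}{3} = 1 ⇒ A = \frac{2}{3}.
So c(n) = \frac{2 \left(-5\right)^{n}}{3} + \frac{1}{3}.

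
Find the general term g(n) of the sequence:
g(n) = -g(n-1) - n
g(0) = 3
First-order linear with linear forcing.
Homogeneous solution: g_h(n) = A·(-1)^n.
Try particular g_p(n) = pn + q. Substituting:
  pn + q = -(p(n-1) + q) - n.
Matching the n-coefficient: p = -p - 1 ⇒ p = - \frac{1}{2}.
Matching constants: q = p - q ⇒ q = - \frac{1}{4}.
General: g(n) = A·(-1)^n - \frac{n}{2} - \frac{1}{4}.
Apply g(0) = 3: A - \frac{1}{4} = 3 ⇒ A = \frac{13}{4}.
So g(n) = \frac{13 \left(-1\right)^{n}}{4} - \frac{n}{2} - \frac{1}{4}.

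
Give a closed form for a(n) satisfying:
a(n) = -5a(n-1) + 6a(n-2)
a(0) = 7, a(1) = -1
Characteristic equation: x² + 5x - 6 = 0, which factors as (x - (-6))(x - (1)) = 0.
Roots r₁ = -6, r₂ = 1 (distinct).
General solution: a(n) = A·(-6)^n + B·(1)^n.
From a(0) = 7: A + B = 7.
From a(1) = -1: -6A + B = -1.
Solving: A = \frac{8}{7}, B = \frac{41}{7}.
So a(n) = \frac{8 \left(-6\right)^{n}}{7} + \frac{41}{7}.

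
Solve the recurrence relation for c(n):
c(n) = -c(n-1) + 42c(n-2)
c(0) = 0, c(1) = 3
Characteristic equation: x² + x - 42 = 0, which factors as (x - (-7))(x - (6)) = 0.
Roots r₁ = -7, r₂ = 6 (distinct).
General solution: c(n) = A·(-7)^n + B·(6)^n.
From c(0) = 0: A + B = 0.
From c(1) = 3: -7A + 6B = 3.
Solving: A = - \frac{3}{13}, B = \frac{3}{13}.
So c(n) = - \frac{3 \left(-7\right)^{n}}{13} + \frac{3 \cdot 6^{n}}{13}.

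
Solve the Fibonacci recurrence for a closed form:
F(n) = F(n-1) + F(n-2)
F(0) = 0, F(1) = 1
This is the Fibonacci sequence.
Characteristic equation: x² - x - 1 = 0; roots r₁ = \frac{1}{2} + \frac{\sqrt{5}}{2}, r₂ = \frac{1}{2} - \frac{\sqrt{5}}{2}.
General: F(n) = A·r₁^n + B·r₂^n. Solving with F(0)=0, F(1)=1 gives A = \frac{\sqrt{5}}{5}, B = - \frac{\sqrt{5}}{5}.
So F(n) = \frac{2^{- n} \sqrt{5} \left(- \left(1 - \sqrt{5}\right)^{n} + \left(1 + \sqrt{5}\right)^{n}\right)}{5}.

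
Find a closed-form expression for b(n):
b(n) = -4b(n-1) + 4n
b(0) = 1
First-order linear with linear forcing.
Homogeneous solution: b_h(n) = A·(-4)^n.
Try particular b_p(n) = pn + q. Substituting:
  pn + q = -4(p(n-1) + q) + 4n.
Matching the n-coefficient: p = -4p + 4 ⇒ p = \frac{4}{5}.
Matching constants: q = 4p - 4q ⇒ q = \frac{16}{25}.
General: b(n) = A·(-4)^n + \frac{4 n}{5} + \frac{16}{25}.
Apply b(0) = 1: A + \frac{16}{25} = 1 ⇒ A = \frac{9}{25}.
So b(n) = \frac{9 \left(-4\right)^{n}}{25} + \frac{4 n}{5} + \frac{16}{25}.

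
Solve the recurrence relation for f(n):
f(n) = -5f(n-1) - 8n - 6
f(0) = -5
First-order linear with linear forcing.
Homogeneous solution: f_h(n) = A·(-5)^n.
Try particular f_p(n) = pn + q. Substituting:
  pn + q = -5(p(n-1) + q) - 8n - 6.
Matching the n-coefficient: p = -5p - 8 ⇒ p = - \frac{4}{3}.
Matching constants: q = 5p - 5q - 6 ⇒ q = - \frac{19}{9}.
General: f(n) = A·(-5)^n - \frac{4 n}{3} - \frac{19}{9}.
Apply f(0) = -5: A - \frac{19}{9} = -5 ⇒ A = - \frac{26}{9}.
So f(n) = - \frac{26 \left(-5\right)^{n}}{9} - \frac{4 n}{3} - \frac{19}{9}.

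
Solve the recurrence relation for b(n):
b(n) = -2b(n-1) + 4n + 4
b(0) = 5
First-order linear with linear forcing.
Homogeneous solution: b_h(n) = A·(-2)^n.
Try particular b_p(n) = pn + q. Substituting:
  pn + q = -2(p(n-1) + q) + 4n + 4.
Matching the n-coefficient: p = -2p + 4 ⇒ p = \frac{4}{3}.
Matching constants: q = 2p - 2q + 4 ⇒ q = \frac{20}{9}.
General: b(n) = A·(-2)^n + \frac{4 n}{3} + \frac{20}{9}.
Apply b(0) = 5: A + \frac{20}{9} = 5 ⇒ A = \frac{25}{9}.
So b(n) = \frac{25 \left(-2\right)^{n}}{9} + \frac{4 n}{3} + \frac{20}{9}.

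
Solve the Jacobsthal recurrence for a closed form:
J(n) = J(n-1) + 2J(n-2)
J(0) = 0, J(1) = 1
This is the Jacobsthal sequence.
Characteristic equation: x² - x - 2 = 0; roots r₁ = 2, r₂ = -1.
General: J(n) = A·r₁^n + B·r₂^n. Solving with J(0)=0, J(1)=1 gives A = \frac{1}{3}, B = - \frac{1}{3}.
So J(n) = - \frac{\left(-1\right)^{n}}{3} + \frac{2^{n}}{3}.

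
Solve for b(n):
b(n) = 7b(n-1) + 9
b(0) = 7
First-order linear non-homogeneous.
Homogeneous solution: b_h(n) = A·(7)^n.
Try constant particular solution b_p = K: K = 7K + 9 ⇒ K = - \frac{3}{2}.
General: b(n) = A·(7)^n - \frac{3}{2}.
Apply b(0) = 7: A - \frac{3}{2} = 7 ⇒ A = \frac{17}{2}.
So b(n) = \frac{17 \cdot 7^{n}}{2} - \frac{3}{2}.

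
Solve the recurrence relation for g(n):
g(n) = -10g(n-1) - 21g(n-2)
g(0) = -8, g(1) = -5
Characteristic equation: x² + 10x + 21 = 0, which factors as (x - (-3))(x - (-7)) = 0.
Roots r₁ = -3, r₂ = -7 (distinct).
General solution: g(n) = A·(-3)^n + B·(-7)^n.
From g(0) = -8: A + B = -8.
From g(1) = -5: -3A - 7B = -5.
Solving: A = - \frac{61}{4}, B = \frac{29}{4}.
So g(n) = - \frac{61 \left(-3\right)^{n}}{4} + \frac{29 \left(-7\right)^{n}}{4}.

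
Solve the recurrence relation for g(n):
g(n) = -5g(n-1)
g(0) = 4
This is a homogeneous first-order recurrence with ratio -5.
By induction g(n) = g(0) · (-5)^n = 4 \left(-5\right)^{n}.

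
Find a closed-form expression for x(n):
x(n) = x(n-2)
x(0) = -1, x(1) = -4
Characteristic equation: x² - 1 = 0, which factors as (x - (-1))(x - (1)) = 0.
Roots r₁ = -1, r₂ = 1 (distinct).
General solution: x(n) = A·(-1)^n + B·(1)^n.
From x(0) = -1: A + B = -1.
From x(1) = -4: -A + B = -4.
Solving: A = \frac{3}{2}, B = - \frac{5}{2}.
So x(n) = \frac{3 \left(-1\right)^{n}}{2} - \frac{5}{2}.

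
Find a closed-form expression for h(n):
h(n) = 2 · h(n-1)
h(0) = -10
Pure geometric recurrence with ratio 2.
By induction h(n) = h(0) · (2)^n = - 10 \cdot 2^{n}.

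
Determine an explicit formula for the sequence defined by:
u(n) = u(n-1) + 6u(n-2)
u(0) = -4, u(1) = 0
Characteristic equation: x² - x - 6 = 0, which factors as (x - (-2))(x - (3)) = 0.
Roots r₁ = -2, r₂ = 3 (distinct).
General solution: u(n) = A·(-2)^n + B·(3)^n.
From u(0) = -4: A + B = -4.
From u(1) = 0: -2A + 3B = 0.
Solving: A = - \frac{12}{5}, B = - \frac{8}{5}.
So u(n) = - \frac{12 \left(-2\right)^{n}}{5} - \frac{8 \cdot 3^{n}}{5}.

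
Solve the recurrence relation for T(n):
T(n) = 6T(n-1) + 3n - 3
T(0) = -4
First-order linear with linear forcing.
Homogeneous solution: T_h(n) = A·(6)^n.
Try particular T_p(n) = pn + q. Substituting:
  pn + q = 6(p(n-1) + q) + 3n - 3.
Matching the n-coefficient: p = 6p + 3 ⇒ p = - \frac{3}{5}.
Matching constants: q = -6p + 6q - 3 ⇒ q = - \frac{3}{25}.
General: T(n) = A·(6)^n - \frac{3 n}{5} - \frac{3}{25}.
Apply T(0) = -4: A - \frac{3}{25} = -4 ⇒ A = - \frac{97}{25}.
So T(n) = - \frac{97 \cdot 6^{n}}{25} - \frac{3 n}{5} - \frac{3}{25}.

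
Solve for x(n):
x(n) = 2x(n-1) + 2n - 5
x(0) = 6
First-order linear with linear forcing.
Homogeneous solution: x_h(n) = A·(2)^n.
Try particular x_p(n) = pn + q. Substituting:
  pn + q = 2(p(n-1) + q) + 2n - 5.
Matching the n-coefficient: p = 2p + 2 ⇒ p = -2.
Matching constants: q = -2p + 2q - 5 ⇒ q = 1.
General: x(n) = A·(2)^n - 2 n + 1.
Apply x(0) = 6: A + 1 = 6 ⇒ A = 5.
So x(n) = 5 \cdot 2^{n} - 2 n + 1.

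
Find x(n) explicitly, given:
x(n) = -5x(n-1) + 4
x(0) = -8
First-order linear non-homogeneous.
Homogeneous solution: x_h(n) = A·(-5)^n.
Try constant particular solution x_p = K: K = -5K + 4 ⇒ K = \frac{2}{3}.
General: x(n) = A·(-5)^n + \frac{2}{3}.
Apply x(0) = -8: A + \frac{2}{3} = -8 ⇒ A = - \frac{26}{3}.
So x(n) = \frac{2}{3} - \frac{26 \left(-5\right)^{n}}{3}.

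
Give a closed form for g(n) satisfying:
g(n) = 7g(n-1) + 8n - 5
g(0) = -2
First-order linear with linear forcing.
Homogeneous solution: g_h(n) = A·(7)^n.
Try particular g_p(n) = pn + q. Substituting:
  pn + q = 7(p(n-1) + q) + 8n - 5.
Matching the n-coefficient: p = 7p + 8 ⇒ p = - \frac{4}{3}.
Matching constants: q = -7p + 7q - 5 ⇒ q = - \frac{13}{18}.
General: g(n) = A·(7)^n - \frac{4 n}{3} - \frac{13}{18}.
Apply g(0) = -2: A - \frac{13}{18} = -2 ⇒ A = - \frac{23}{18}.
So g(n) = - \frac{23 \cdot 7^{n}}{18} - \frac{4 n}{3} - \frac{13}{18}.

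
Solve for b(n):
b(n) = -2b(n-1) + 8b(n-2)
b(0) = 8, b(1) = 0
Characteristic equation: x² + 2x - 8 = 0, which factors as (x - (2))(x - (-4)) = 0.
Roots r₁ = 2, r₂ = -4 (distinct).
General solution: b(n) = A·(2)^n + B·(-4)^n.
From b(0) = 8: A + B = 8.
From b(1) = 0: 2A - 4B = 0.
Solving: A = \frac{16}{3}, B = \frac{8}{3}.
So b(n) = \frac{8 \left(-4\right)^{n}}{3} + \frac{16 \cdot 2^{n}}{3}.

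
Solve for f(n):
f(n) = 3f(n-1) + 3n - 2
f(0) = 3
First-order linear with linear forcing.
Homogeneous solution: f_h(n) = A·(3)^n.
Try particular f_p(n) = pn + q. Substituting:
  pn + q = 3(p(n-1) + q) + 3n - 2.
Matching the n-coefficient: p = 3p + 3 ⇒ p = - \frac{3}{2}.
Matching constants: q = -3p + 3q - 2 ⇒ q = - \frac{5}{4}.
General: f(n) = A·(3)^n - \frac{3 n}{2} - \frac{5}{4}.
Apply f(0) = 3: A - \frac{5}{4} = 3 ⇒ A = \frac{17}{4}.
So f(n) = \frac{17 \cdot 3^{n}}{4} - \frac{3 n}{2} - \frac{5}{4}.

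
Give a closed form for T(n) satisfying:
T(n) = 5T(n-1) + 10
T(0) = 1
First-order linear non-homogeneous.
Homogeneous solution: T_h(n) = A·(5)^n.
Try constant particular solution T_p = K: K = 5K + 10 ⇒ K = - \frac{5}{2}.
General: T(n) = A·(5)^n - \frac{5}{2}.
Apply T(0) = 1: A - \frac{5}{2} = 1 ⇒ A = \frac{7}{2}.
So T(n) = \frac{7 \cdot 5^{n}}{2} - \frac{5}{2}.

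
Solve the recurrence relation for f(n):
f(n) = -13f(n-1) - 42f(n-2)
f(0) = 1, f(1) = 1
Characteristic equation: x² + 13x + 42 = 0, which factors as (x - (-7))(x - (-6)) = 0.
Roots r₁ = -7, r₂ = -6 (distinct).
General solution: f(n) = A·(-7)^n + B·(-6)^n.
From f(0) = 1: A + B = 1.
From f(1) = 1: -7A - 6B = 1.
Solving: A = -7, B = 8.
So f(n) = 8 \left(-6\right)^{n} - 7 \left(-7\right)^{n}.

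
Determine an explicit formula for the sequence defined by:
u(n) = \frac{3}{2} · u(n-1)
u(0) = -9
Pure geometric recurrence with ratio \frac{3}{2}.
By induction u(n) = u(0) · (\frac{3}{2})^n = - 9 \left(\frac{3}{2}\right)^{n}.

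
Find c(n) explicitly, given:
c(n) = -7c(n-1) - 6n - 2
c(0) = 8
First-order linear with linear forcing.
Homogeneous solution: c_h(n) = A·(-7)^n.
Try particular c_p(n) = pn + q. Substituting:
  pn + q = -7(p(n-1) + q) - 6n - 2.
Matching the n-coefficient: p = -7p - 6 ⇒ p = - \frac{3}{4}.
Matching constants: q = 7p - 7q - 2 ⇒ q = - \frac{29}{32}.
General: c(n) = A·(-7)^n - \frac{3 n}{4} - \frac{29}{32}.
Apply c(0) = 8: A - \frac{29}{32} = 8 ⇒ A = \frac{285}{32}.
So c(n) = \frac{285 \left(-7\right)^{n}}{32} - \frac{3 n}{4} - \frac{29}{32}.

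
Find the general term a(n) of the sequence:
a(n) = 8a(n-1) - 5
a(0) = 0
First-order linear non-homogeneous.
Homogeneous solution: a_h(n) = A·(8)^n.
Try constant particular solution a_p = K: K = 8K - 5 ⇒ K = \frac{5}{7}.
General: a(n) = A·(8)^n + \frac{5}{7}.
Apply a(0) = 0: A + \frac{5}{7} = 0 ⇒ A = - \frac{5}{7}.
So a(n) = \frac{5}{7} - \frac{5 \cdot 8^{n}}{7}.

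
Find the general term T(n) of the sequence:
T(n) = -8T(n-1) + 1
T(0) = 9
First-order linear non-homogeneous.
Homogeneous solution: T_h(n) = A·(-8)^n.
Try constant particular solution T_p = K: K = -8K + 1 ⇒ K = \frac{1}{9}.
General: T(n) = A·(-8)^n + \frac{1}{9}.
Apply T(0) = 9: A + \frac{1}{9} = 9 ⇒ A = \frac{80}{9}.
So T(n) = \frac{80 \left(-8\right)^{n}}{9} + \frac{1}{9}.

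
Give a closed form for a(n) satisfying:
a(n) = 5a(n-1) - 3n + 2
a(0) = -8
First-order linear with linear forcing.
Homogeneous solution: a_h(n) = A·(5)^n.
Try particular a_p(n) = pn + q. Substituting:
  pn + q = 5(p(n-1) + q) - 3n + 2.
Matching the n-coefficient: p = 5p - 3 ⇒ p = \frac{3}{4}.
Matching constants: q = -5p + 5q + 2 ⇒ q = \frac{7}{16}.
General: a(n) = A·(5)^n + \frac{3 n}{4} + \frac{7}{16}.
Apply a(0) = -8: A + \frac{7}{16} = -8 ⇒ A = - \frac{135}{16}.
So a(n) = - \frac{135 \cdot 5^{n}}{16} + \frac{3 n}{4} + \frac{7}{16}.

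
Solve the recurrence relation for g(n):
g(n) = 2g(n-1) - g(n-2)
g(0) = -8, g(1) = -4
Characteristic equation: x² - 2x + 1 = 0, which is (x - (1))².
Repeated root r = 1.
General solution: g(n) = (A + Bn)·(1)^n.
From g(0) = -8: A = -8.
From g(1) = -4: (A + B)·(1) = -4 ⇒ B = 4.
So g(n) = \left(4 n - 8\right) \cdot (1)^n.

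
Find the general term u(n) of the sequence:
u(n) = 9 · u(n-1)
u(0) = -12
Pure geometric recurrence with ratio 9.
By induction u(n) = u(0) · (9)^n = - 12 \cdot 9^{n}.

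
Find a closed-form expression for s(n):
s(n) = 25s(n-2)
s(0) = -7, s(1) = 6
Characteristic equation: x² - 25 = 0, which factors as (x - (5))(x - (-5)) = 0.
Roots r₁ = 5, r₂ = -5 (distinct).
General solution: s(n) = A·(5)^n + B·(-5)^n.
From s(0) = -7: A + B = -7.
From s(1) = 6: 5A - 5B = 6.
Solving: A = - \frac{29}{10}, B = - \frac{41}{10}.
So s(n) = - \frac{41 \left(-5\right)^{n}}{10} - \frac{29 \cdot 5^{n}}{10}.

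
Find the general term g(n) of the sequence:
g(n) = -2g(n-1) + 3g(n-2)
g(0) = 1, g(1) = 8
Characteristic equation: x² + 2x - 3 = 0, which factors as (x - (-3))(x - (1)) = 0.
Roots r₁ = -3, r₂ = 1 (distinct).
General solution: g(n) = A·(-3)^n + B·(1)^n.
From g(0) = 1: A + B = 1.
From g(1) = 8: -3A + B = 8.
Solving: A = - \frac{7}{4}, B = \frac{11}{4}.
So g(n) = \frac{11}{4} - \frac{7 \left(-3\right)^{n}}{4}.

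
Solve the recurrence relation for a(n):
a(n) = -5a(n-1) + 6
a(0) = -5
First-order linear non-homogeneous.
Homogeneous solution: a_h(n) = A·(-5)^n.
Try constant particular solution a_p = K: K = -5K + 6 ⇒ K = 1.
General: a(n) = A·(-5)^n + 1.
Apply a(0) = -5: A + 1 = -5 ⇒ A = -6.
So a(n) = 1 - 6 \left(-5\right)^{n}.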